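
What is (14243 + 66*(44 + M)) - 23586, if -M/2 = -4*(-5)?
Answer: -9079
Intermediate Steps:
M = -40 (M = -(-8)*(-5) = -2*20 = -40)
(14243 + 66*(44 + M)) - 23586 = (14243 + 66*(44 - 40)) - 23586 = (14243 + 66*4) - 23586 = (14243 + 264) - 23586 = 14507 - 23586 = -9079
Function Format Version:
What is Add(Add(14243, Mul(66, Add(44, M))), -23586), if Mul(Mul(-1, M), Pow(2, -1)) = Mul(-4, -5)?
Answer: -9079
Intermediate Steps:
M = -40 (M = Mul(-2, Mul(-4, -5)) = Mul(-2, 20) = -40)
Add(Add(14243, Mul(66, Add(44, M))), -23586) = Add(Add(14243, Mul(66, Add(44, -40))), -23586) = Add(Add(14243, Mul(66, 4)), -23586) = Add(Add(14243, 264), -23586) = Add(14507, -23586) = -9079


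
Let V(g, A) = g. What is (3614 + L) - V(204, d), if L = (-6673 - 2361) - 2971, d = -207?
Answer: -8595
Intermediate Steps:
L = -12005 (L = -9034 - 2971 = -12005)
(3614 + L) - V(204, d) = (3614 - 12005) - 1*204 = -8391 - 204 = -8595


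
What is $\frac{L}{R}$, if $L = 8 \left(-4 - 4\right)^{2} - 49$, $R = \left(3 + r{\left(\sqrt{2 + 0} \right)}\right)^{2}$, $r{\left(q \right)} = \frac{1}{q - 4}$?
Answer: $\frac{669498}{10609} + \frac{35188 \sqrt{2}}{10609} \approx 67.797$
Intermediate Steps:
$r{\left(q \right)} = \frac{1}{-4 + q}$
$R = \left(3 + \frac{1}{-4 + \sqrt{2}}\right)^{2}$ ($R = \left(3 + \frac{1}{-4 + \sqrt{2 + 0}}\right)^{2} = \left(3 + \frac{1}{-4 + \sqrt{2}}\right)^{2} \approx 6.8292$)
$L = 463$ ($L = 8 \left(-8\right)^{2} - 49 = 8 \cdot 64 - 49 = 512 - 49 = 463$)
$\frac{L}{R} = \frac{463}{\frac{723}{98} - \frac{19 \sqrt{2}}{49}}$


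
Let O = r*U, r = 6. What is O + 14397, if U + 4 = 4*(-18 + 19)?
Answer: 14397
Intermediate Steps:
U = 0 (U = -4 + 4*(-18 + 19) = -4 + 4*1 = -4 + 4 = 0)
O = 0 (O = 6*0 = 0)
O + 14397 = 0 + 14397 = 14397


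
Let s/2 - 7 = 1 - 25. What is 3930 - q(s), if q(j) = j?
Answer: 3964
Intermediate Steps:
s = -34 (s = 14 + 2*(1 - 25) = 14 + 2*(-24) = 14 - 48 = -34)
3930 - q(s) = 3930 - 1*(-34) = 3930 + 34 = 3964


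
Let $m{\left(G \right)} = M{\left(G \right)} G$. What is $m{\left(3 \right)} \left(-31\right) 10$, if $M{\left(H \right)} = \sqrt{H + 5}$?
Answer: $- 1860 \sqrt{2} \approx -2630.4$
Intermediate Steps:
$M{\left(H \right)} = \sqrt{5 + H}$
$m{\left(G \right)} = G \sqrt{5 + G}$ ($m{\left(G \right)} = \sqrt{5 + G} G = G \sqrt{5 + G}$)
$m{\left(3 \right)} \left(-31\right) 10 = 3 \sqrt{5 + 3} \left(-31\right) 10 = 3 \sqrt{8} \left(-31\right) 10 = 3 \cdot 2 \sqrt{2} \left(-31\right) 10 = 6 \sqrt{2} \left(-31\right) 10 = - 186 \sqrt{2} \cdot 10 = - 1860 \sqrt{2}$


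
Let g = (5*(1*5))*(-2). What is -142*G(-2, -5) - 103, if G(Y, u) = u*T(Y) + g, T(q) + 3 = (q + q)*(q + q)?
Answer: 16227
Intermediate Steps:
T(q) = -3 + 4*q² (T(q) = -3 + (q + q)*(q + q) = -3 + (2*q)*(2*q) = -3 + 4*q²)
g = -50 (g = (5*5)*(-2) = 25*(-2) = -50)
G(Y, u) = -50 + u*(-3 + 4*Y²) (G(Y, u) = u*(-3 + 4*Y²) - 50 = -50 + u*(-3 + 4*Y²))
-142*G(-2, -5) - 103 = -142*(-50 - 5*(-3 + 4*(-2)²)) - 103 = -142*(-50 - 5*(-3 + 4*4)) - 103 = -142*(-50 - 5*(-3 + 16)) - 103 = -142*(-50 - 5*13) - 103 = -142*(-50 - 65) - 103 = -142*(-115) - 103 = 16330 - 103 = 16227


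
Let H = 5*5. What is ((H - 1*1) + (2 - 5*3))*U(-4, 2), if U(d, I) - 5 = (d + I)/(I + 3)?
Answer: 253/5 ≈ 50.600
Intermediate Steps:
U(d, I) = 5 + (I + d)/(3 + I) (U(d, I) = 5 + (d + I)/(I + 3) = 5 + (I + d)/(3 + I))
H = 25
((H - 1*1) + (2 - 5*3))*U(-4, 2) = ((25 - 1*1) + (2 - 5*3))*((15 - 4 + 6*2)/(3 + 2)) = ((25 - 1) + (2 - 15))*((15 - 4 + 12)/5) = (24 - 13)*((⅕)*23) = 11*(23/5) = 253/5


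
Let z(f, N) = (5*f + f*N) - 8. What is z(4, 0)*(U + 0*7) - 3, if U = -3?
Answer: -39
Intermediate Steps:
z(f, N) = -8 + 5*f + N*f (z(f, N) = (5*f + N*f) - 8 = -8 + 5*f + N*f)
z(4, 0)*(U + 0*7) - 3 = (-8 + 5*4 + 0*4)*(-3 + 0*7) - 3 = (-8 + 20 + 0)*(-3 + 0) - 3 = 12*(-3) - 3 = -36 - 3 = -39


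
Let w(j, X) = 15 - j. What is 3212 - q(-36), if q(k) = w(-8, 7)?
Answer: 3189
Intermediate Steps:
q(k) = 23 (q(k) = 15 - 1*(-8) = 15 + 8 = 23)
3212 - q(-36) = 3212 - 1*23 = 3212 - 23 = 3189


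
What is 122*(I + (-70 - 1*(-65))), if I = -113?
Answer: -14396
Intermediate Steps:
122*(I + (-70 - 1*(-65))) = 122*(-113 + (-70 - 1*(-65))) = 122*(-113 + (-70 + 65)) = 122*(-113 - 5) = 122*(-118) = -14396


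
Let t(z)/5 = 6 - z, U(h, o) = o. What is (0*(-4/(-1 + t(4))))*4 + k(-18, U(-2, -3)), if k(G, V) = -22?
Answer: -22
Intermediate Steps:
t(z) = 30 - 5*z (t(z) = 5*(6 - z) = 30 - 5*z)
(0*(-4/(-1 + t(4))))*4 + k(-18, U(-2, -3)) = (0*(-4/(-1 + (30 - 5*4))))*4 - 22 = (0*(-4/(-1 + (30 - 20))))*4 - 22 = (0*(-4/(-1 + 10)))*4 - 22 = (0*(-4/9))*4 - 22 = 0*4 - 22 = 0 - 22 = -22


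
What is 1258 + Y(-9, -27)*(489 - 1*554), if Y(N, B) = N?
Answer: 1843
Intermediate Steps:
1258 + Y(-9, -27)*(489 - 1*554) = 1258 - 9*(489 - 1*554) = 1258 - 9*(489 - 554) = 1258 - 9*(-65) = 1258 + 585 = 1843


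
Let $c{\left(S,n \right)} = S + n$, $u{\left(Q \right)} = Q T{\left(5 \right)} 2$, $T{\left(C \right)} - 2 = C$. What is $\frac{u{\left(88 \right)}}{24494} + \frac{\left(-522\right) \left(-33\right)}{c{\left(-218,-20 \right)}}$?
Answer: $- \frac{105410107}{1457393} \approx -72.328$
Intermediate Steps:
$T{\left(C \right)} = 2 + C$
$u{\left(Q \right)} = 14 Q$ ($u{\left(Q \right)} = Q \left(2 + 5\right) 2 = Q 7 \cdot 2 = 7 Q 2 = 14 Q$)
$\frac{u{\left(88 \right)}}{24494} + \frac{\left(-522\right) \left(-33\right)}{c{\left(-218,-20 \right)}} = \frac{14 \cdot 88}{24494} + \frac{\left(-522\right) \left(-33\right)}{-218 - 20} = 1232 \cdot \frac{1}{24494} + \frac{17226}{-238} = \frac{616}{12247} + 17226 \left(- \frac{1}{238}\right) = \frac{616}{12247} - \frac{8613}{119} = - \frac{105410107}{1457393}$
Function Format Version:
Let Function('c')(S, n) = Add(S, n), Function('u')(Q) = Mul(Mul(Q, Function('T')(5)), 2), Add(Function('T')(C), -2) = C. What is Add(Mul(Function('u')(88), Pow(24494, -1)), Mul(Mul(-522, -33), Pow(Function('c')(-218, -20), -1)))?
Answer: Rational(-105410107, 1457393) ≈ -72.328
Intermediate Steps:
Function('T')(C) = Add(2, C)
Function('u')(Q) = Mul(14, Q) (Function('u')(Q) = Mul(Mul(Q, Add(2, 5)), 2) = Mul(Mul(Q, 7), 2) = Mul(Mul(7, Q), 2) = Mul(14, Q))
Add(Mul(Function('u')(88), Pow(24494, -1)), Mul(Mul(-522, -33), Pow(Function('c')(-218, -20), -1))) = Add(Mul(Mul(14, 88), Pow(24494, -1)), Mul(Mul(-522, -33), Pow(Add(-218, -20), -1))) = Add(Mul(1232, Rational(1, 24494)), Mul(17226, Pow(-238, -1))) = Add(Rational(616, 12247), Mul(17226, Rational(-1, 238))) = Add(Rational(616, 12247), Rational(-8613, 119)) = Rational(-105410107, 1457393)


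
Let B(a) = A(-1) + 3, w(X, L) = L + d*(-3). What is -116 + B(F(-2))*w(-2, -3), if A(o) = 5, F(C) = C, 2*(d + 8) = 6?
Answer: -20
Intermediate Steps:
d = -5 (d = -8 + (½)*6 = -8 + 3 = -5)
w(X, L) = 15 + L (w(X, L) = L - 5*(-3) = L + 15 = 15 + L)
B(a) = 8 (B(a) = 5 + 3 = 8)
-116 + B(F(-2))*w(-2, -3) = -116 + 8*(15 - 3) = -116 + 8*12 = -116 + 96 = -20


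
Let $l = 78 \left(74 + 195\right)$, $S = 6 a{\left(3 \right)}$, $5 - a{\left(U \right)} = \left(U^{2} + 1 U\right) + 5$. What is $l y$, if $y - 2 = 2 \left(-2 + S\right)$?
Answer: $-3063372$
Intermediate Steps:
$a{\left(U \right)} = - U - U^{2}$ ($a{\left(U \right)} = 5 - \left(\left(U^{2} + 1 U\right) + 5\right) = 5 - \left(\left(U^{2} + U\right) + 5\right) = 5 - \left(\left(U + U^{2}\right) + 5\right) = 5 - \left(5 + U + U^{2}\right) = - U - U^{2}$)
$S = -72$ ($S = 6 \left(\left(-1\right) 3 \left(1 + 3\right)\right) = 6 \left(\left(-1\right) 3 \cdot 4\right) = 6 \left(-12\right) = -72$)
$l = 20982$ ($l = 78 \cdot 269 = 20982$)
$y = -146$ ($y = 2 + 2 \left(-2 - 72\right) = 2 + 2 \left(-74\right) = 2 - 148 = -146$)
$l y = 20982 \left(-146\right) = -3063372$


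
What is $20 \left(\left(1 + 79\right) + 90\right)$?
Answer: $3400$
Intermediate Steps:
$20 \left(\left(1 + 79\right) + 90\right) = 20 \left(80 + 90\right) = 20 \cdot 170 = 3400$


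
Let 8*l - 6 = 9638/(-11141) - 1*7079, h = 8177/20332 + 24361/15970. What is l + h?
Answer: -14442285429423/16368802840 ≈ -882.31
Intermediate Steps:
h = 1416051/734620 (h = 8177*(1/20332) + 24361*(1/15970) = 37/92 + 24361/15970 = 1416051/734620 ≈ 1.9276)
l = -78809931/89128 (l = 3/4 + (9638/(-11141) - 1*7079)/8 = 3/4 + (9638*(-1/11141) - 7079)/8 = 3/4 + (-9638/11141 - 7079)/8 = 3/4 + (1/8)*(-78876777/11141) = 3/4 - 78876777/89128 = -78809931/89128 ≈ -884.23)
l + h = -78809931/89128 + 1416051/734620 = -14442285429423/16368802840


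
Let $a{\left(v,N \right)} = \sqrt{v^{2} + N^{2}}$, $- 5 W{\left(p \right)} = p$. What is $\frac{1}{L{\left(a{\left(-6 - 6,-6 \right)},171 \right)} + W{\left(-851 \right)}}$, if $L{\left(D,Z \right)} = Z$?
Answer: $\frac{5}{1706} \approx 0.0029308$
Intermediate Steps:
$W{\left(p \right)} = - \frac{p}{5}$
$a{\left(v,N \right)} = \sqrt{N^{2} + v^{2}}$
$\frac{1}{L{\left(a{\left(-6 - 6,-6 \right)},171 \right)} + W{\left(-851 \right)}} = \frac{1}{171 - - \frac{851}{5}} = \frac{1}{171 + \frac{851}{5}} = \frac{1}{\frac{1706}{5}} = \frac{5}{1706}$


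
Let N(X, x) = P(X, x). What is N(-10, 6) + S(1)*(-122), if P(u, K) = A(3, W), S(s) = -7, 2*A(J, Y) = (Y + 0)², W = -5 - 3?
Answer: 886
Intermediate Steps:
W = -8
A(J, Y) = Y²/2 (A(J, Y) = (Y + 0)²/2 = Y²/2)
P(u, K) = 32 (P(u, K) = (½)*(-8)² = (½)*64 = 32)
N(X, x) = 32
N(-10, 6) + S(1)*(-122) = 32 - 7*(-122) = 32 + 854 = 886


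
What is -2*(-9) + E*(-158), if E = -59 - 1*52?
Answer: 17556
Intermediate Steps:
E = -111 (E = -59 - 52 = -111)
-2*(-9) + E*(-158) = -2*(-9) - 111*(-158) = 18 + 17538 = 17556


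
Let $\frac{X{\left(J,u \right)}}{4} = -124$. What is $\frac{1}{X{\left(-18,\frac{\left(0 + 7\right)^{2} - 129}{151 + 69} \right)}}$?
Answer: $- \frac{1}{496} \approx -0.0020161$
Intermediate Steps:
$X{\left(J,u \right)} = -496$ ($X{\left(J,u \right)} = 4 \left(-124\right) = -496$)
$\frac{1}{X{\left(-18,\frac{\left(0 + 7\right)^{2} - 129}{151 + 69} \right)}} = \frac{1}{-496} = - \frac{1}{496}$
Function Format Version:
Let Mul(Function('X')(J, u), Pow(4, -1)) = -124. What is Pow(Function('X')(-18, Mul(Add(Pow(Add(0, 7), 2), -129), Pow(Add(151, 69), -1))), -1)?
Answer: Rational(-1, 496) ≈ -0.0020161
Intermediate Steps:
Function('X')(J, u) = -496 (Function('X')(J, u) = Mul(4, -124) = -496)
Pow(Function('X')(-18, Mul(Add(Pow(Add(0, 7), 2), -129), Pow(Add(151, 69), -1))), -1) = Pow(-496, -1) = Rational(-1, 496)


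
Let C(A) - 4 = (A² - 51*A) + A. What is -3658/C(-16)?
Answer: -1829/530 ≈ -3.4509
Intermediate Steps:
C(A) = 4 + A² - 50*A (C(A) = 4 + ((A² - 51*A) + A) = 4 + (A² - 50*A) = 4 + A² - 50*A)
-3658/C(-16) = -3658/(4 + (-16)² - 50*(-16)) = -3658/(4 + 256 + 800) = -3658/1060 = -3658*1/1060 = -1829/530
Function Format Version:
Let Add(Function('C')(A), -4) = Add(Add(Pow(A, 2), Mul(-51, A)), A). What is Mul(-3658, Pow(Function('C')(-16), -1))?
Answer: Rational(-1829, 530) ≈ -3.4509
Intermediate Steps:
Function('C')(A) = Add(4, Pow(A, 2), Mul(-50, A)) (Function('C')(A) = Add(4, Add(Add(Pow(A, 2), Mul(-51, A)), A)) = Add(4, Add(Pow(A, 2), Mul(-50, A))) = Add(4, Pow(A, 2), Mul(-50, A)))
Mul(-3658, Pow(Function('C')(-16), -1)) = Mul(-3658, Pow(Add(4, Pow(-16, 2), Mul(-50, -16)), -1)) = Mul(-3658, Pow(Add(4, 256, 800), -1)) = Mul(-3658, Pow(1060, -1)) = Mul(-3658, Rational(1, 1060)) = Rational(-1829, 530)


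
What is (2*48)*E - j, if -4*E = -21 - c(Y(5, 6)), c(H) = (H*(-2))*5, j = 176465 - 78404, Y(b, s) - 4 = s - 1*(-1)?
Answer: -100197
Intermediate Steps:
Y(b, s) = 5 + s (Y(b, s) = 4 + (s - 1*(-1)) = 4 + (s + 1) = 4 + (1 + s) = 5 + s)
j = 98061
c(H) = -10*H (c(H) = -2*H*5 = -10*H)
E = -89/4 (E = -(-21 - (-10)*(5 + 6))/4 = -(-21 - (-10)*11)/4 = -(-21 - 1*(-110))/4 = -(-21 + 110)/4 = -¼*89 = -89/4 ≈ -22.250)
(2*48)*E - j = (2*48)*(-89/4) - 1*98061 = 96*(-89/4) - 98061 = -2136 - 98061 = -100197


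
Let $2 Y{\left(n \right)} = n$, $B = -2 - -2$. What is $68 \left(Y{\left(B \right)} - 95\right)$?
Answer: $-6460$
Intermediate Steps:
$B = 0$ ($B = -2 + 2 = 0$)
$Y{\left(n \right)} = \frac{n}{2}$
$68 \left(Y{\left(B \right)} - 95\right) = 68 \left(\frac{1}{2} \cdot 0 - 95\right) = 68 \left(0 - 95\right) = 68 \left(-95\right) = -6460$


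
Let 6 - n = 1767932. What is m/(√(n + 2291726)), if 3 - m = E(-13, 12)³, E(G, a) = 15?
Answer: -281*√582/1455 ≈ -4.6591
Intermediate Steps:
n = -1767926 (n = 6 - 1*1767932 = 6 - 1767932 = -1767926)
m = -3372 (m = 3 - 1*15³ = 3 - 1*3375 = 3 - 3375 = -3372)
m/(√(n + 2291726)) = -3372/√(-1767926 + 2291726) = -3372*√582/17460 = -281*√582/1455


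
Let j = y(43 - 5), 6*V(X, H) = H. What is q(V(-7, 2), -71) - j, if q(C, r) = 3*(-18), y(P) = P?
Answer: -92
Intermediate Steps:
V(X, H) = H/6
q(C, r) = -54
j = 38 (j = 43 - 5 = 38)
q(V(-7, 2), -71) - j = -54 - 1*38 = -54 - 38 = -92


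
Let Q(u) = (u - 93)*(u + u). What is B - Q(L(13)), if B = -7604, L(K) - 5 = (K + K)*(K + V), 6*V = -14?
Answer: -1030628/9 ≈ -1.1451e+5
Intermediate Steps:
V = -7/3 (V = (1/6)*(-14) = -7/3 ≈ -2.3333)
L(K) = 5 + 2*K*(-7/3 + K) (L(K) = 5 + (K + K)*(K - 7/3) = 5 + (2*K)*(-7/3 + K) = 5 + 2*K*(-7/3 + K))
Q(u) = 2*u*(-93 + u) (Q(u) = (-93 + u)*(2*u) = 2*u*(-93 + u))
B - Q(L(13)) = -7604 - 2*(5 + 2*13**2 - 14/3*13)*(-93 + (5 + 2*13**2 - 14/3*13)) = -7604 - 2*(5 + 2*169 - 182/3)*(-93 + (5 + 2*169 - 182/3)) = -7604 - 2*(5 + 338 - 182/3)*(-93 + (5 + 338 - 182/3)) = -7604 - 2*847*(-93 + 847/3)/3 = -7604 - 2*847*568/(3*3) = -7604 - 1*962192/9 = -7604 - 962192/9 = -1030628/9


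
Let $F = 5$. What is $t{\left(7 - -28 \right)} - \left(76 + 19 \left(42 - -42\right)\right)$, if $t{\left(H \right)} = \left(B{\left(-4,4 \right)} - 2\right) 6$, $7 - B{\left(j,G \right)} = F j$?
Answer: $-1522$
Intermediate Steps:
$B{\left(j,G \right)} = 7 - 5 j$
$t{\left(H \right)} = 150$ ($t{\left(H \right)} = \left(\left(7 - -20\right) - 2\right) 6 = \left(\left(7 + 20\right) - 2\right) 6 = \left(27 - 2\right) 6 = 25 \cdot 6 = 150$)
$t{\left(7 - -28 \right)} - \left(76 + 19 \left(42 - -42\right)\right) = 150 - \left(76 + 19 \left(42 - -42\right)\right) = 150 - \left(76 + 19 \left(42 + 42\right)\right) = 150 - 1672 = -1522$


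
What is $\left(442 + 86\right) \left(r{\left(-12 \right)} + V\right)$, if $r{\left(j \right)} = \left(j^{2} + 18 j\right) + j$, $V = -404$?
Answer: $-257664$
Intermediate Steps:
$r{\left(j \right)} = j^{2} + 19 j$
$\left(442 + 86\right) \left(r{\left(-12 \right)} + V\right) = \left(442 + 86\right) \left(- 12 \left(19 - 12\right) - 404\right) = 528 \left(\left(-12\right) 7 - 404\right) = 528 \left(-84 - 404\right) = 528 \left(-488\right) = -257664$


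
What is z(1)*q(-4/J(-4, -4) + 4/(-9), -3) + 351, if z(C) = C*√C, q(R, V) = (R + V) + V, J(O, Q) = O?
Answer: 3110/9 ≈ 345.56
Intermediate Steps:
q(R, V) = R + 2*V
z(C) = C^(3/2)
z(1)*q(-4/J(-4, -4) + 4/(-9), -3) + 351 = 1^(3/2)*((-4/(-4) + 4/(-9)) + 2*(-3)) + 351 = 1*((-4*(-¼) + 4*(-⅑)) - 6) + 351 = 1*((1 - 4/9) - 6) + 351 = 1*(5/9 - 6) + 351 = 1*(-49/9) + 351 = -49/9 + 351 = 3110/9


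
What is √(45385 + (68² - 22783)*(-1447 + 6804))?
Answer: I*√97232378 ≈ 9860.7*I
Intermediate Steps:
√(45385 + (68² - 22783)*(-1447 + 6804)) = √(45385 + (4624 - 22783)*5357) = √(45385 - 18159*5357) = √(45385 - 97277763) = √(-97232378) = I*√97232378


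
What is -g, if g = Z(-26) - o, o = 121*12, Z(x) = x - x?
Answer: 1452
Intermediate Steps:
Z(x) = 0
o = 1452
g = -1452 (g = 0 - 1*1452 = 0 - 1452 = -1452)
-g = -1*(-1452) = 1452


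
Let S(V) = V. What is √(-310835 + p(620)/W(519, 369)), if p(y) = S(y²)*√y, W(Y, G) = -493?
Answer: √(-75548135915 - 379018400*√155)/493 ≈ 574.67*I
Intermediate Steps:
p(y) = y^(5/2) (p(y) = y²*√y = y^(5/2))
√(-310835 + p(620)/W(519, 369)) = √(-310835 + 620^(5/2)/(-493)) = √(-310835 + (768800*√155)*(-1/493)) = √(-310835 - 768800*√155/493)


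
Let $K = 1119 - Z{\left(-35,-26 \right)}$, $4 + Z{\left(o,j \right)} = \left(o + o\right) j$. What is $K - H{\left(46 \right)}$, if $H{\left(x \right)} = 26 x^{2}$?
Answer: $-55713$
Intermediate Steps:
$Z{\left(o,j \right)} = -4 + 2 j o$ ($Z{\left(o,j \right)} = -4 + \left(o + o\right) j = -4 + 2 o j = -4 + 2 j o$)
$K = -697$ ($K = 1119 - \left(-4 + 2 \left(-26\right) \left(-35\right)\right) = 1119 - \left(-4 + 1820\right) = 1119 - 1816 = -697$)
$K - H{\left(46 \right)} = -697 - 26 \cdot 46^{2} = -697 - 26 \cdot 2116 = -697 - 55016 = -55713$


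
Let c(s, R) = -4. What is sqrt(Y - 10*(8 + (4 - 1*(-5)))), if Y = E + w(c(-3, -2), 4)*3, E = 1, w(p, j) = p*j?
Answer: I*sqrt(217) ≈ 14.731*I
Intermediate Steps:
w(p, j) = j*p
Y = -47 (Y = 1 + (4*(-4))*3 = 1 - 16*3 = 1 - 48 = -47)
sqrt(Y - 10*(8 + (4 - 1*(-5)))) = sqrt(-47 - 10*(8 + (4 - 1*(-5)))) = sqrt(-47 - 10*(8 + (4 + 5))) = sqrt(-47 - 10*(8 + 9)) = sqrt(-47 - 10*17) = sqrt(-47 - 170) = sqrt(-217) = I*sqrt(217)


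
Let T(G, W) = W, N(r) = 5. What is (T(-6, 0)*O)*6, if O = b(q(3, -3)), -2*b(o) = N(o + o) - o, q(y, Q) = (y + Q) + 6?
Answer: 0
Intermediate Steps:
q(y, Q) = 6 + Q + y (q(y, Q) = (Q + y) + 6 = 6 + Q + y)
b(o) = -5/2 + o/2 (b(o) = -(5 - o)/2 = -5/2 + o/2)
O = ½ (O = -5/2 + (6 - 3 + 3)/2 = -5/2 + (½)*6 = -5/2 + 3 = ½ ≈ 0.50000)
(T(-6, 0)*O)*6 = (0*(½))*6 = 0*6 = 0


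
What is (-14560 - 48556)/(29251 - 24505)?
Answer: -31558/2373 ≈ -13.299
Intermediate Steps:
(-14560 - 48556)/(29251 - 24505) = -63116/4746 = -63116*1/4746 = -31558/2373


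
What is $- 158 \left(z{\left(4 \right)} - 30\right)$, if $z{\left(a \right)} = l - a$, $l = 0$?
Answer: $5372$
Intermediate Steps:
$z{\left(a \right)} = - a$ ($z{\left(a \right)} = 0 - a = - a$)
$- 158 \left(z{\left(4 \right)} - 30\right) = - 158 \left(\left(-1\right) 4 - 30\right) = - 158 \left(-4 + \left(-62 + 32\right)\right) = - 158 \left(-4 - 30\right) = \left(-158\right) \left(-34\right) = 5372$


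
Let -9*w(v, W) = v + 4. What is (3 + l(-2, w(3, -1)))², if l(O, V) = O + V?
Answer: 4/81 ≈ 0.049383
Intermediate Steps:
w(v, W) = -4/9 - v/9 (w(v, W) = -(v + 4)/9 = -(4 + v)/9 = -4/9 - v/9)
(3 + l(-2, w(3, -1)))² = (3 + (-2 + (-4/9 - ⅑*3)))² = (3 + (-2 + (-4/9 - ⅓)))² = (3 + (-2 - 7/9))² = (3 - 25/9)² = (2/9)² = 4/81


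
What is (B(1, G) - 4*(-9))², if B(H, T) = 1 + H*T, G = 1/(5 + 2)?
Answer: 67600/49 ≈ 1379.6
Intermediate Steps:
G = ⅐ (G = 1/7 = ⅐ ≈ 0.14286)
(B(1, G) - 4*(-9))² = ((1 + 1*(⅐)) - 4*(-9))² = ((1 + ⅐) + 36)² = (8/7 + 36)² = (260/7)² = 67600/49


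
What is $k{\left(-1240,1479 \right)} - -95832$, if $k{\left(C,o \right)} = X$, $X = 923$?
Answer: $96755$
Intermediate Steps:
$k{\left(C,o \right)} = 923$
$k{\left(-1240,1479 \right)} - -95832 = 923 - -95832 = 923 + 95832 = 96755$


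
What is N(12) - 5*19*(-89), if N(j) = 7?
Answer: 8462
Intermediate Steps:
N(12) - 5*19*(-89) = 7 - 5*19*(-89) = 7 - 95*(-89) = 7 + 8455 = 8462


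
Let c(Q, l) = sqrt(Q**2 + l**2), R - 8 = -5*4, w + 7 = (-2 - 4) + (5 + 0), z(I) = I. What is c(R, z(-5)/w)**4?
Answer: 85396081/4096 ≈ 20849.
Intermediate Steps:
w = -8 (w = -7 + ((-2 - 4) + (5 + 0)) = -7 + (-6 + 5) = -7 - 1 = -8)
R = -12 (R = 8 - 5*4 = 8 - 20 = -12)
c(R, z(-5)/w)**4 = (sqrt((-12)**2 + (-5/(-8))**2))**4 = (sqrt(144 + (-5*(-1/8))**2))**4 = (sqrt(144 + (5/8)**2))**4 = (sqrt(144 + 25/64))**4 = (sqrt(9241/64))**4 = (sqrt(9241)/8)**4 = 85396081/4096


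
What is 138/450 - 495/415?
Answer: -5516/6225 ≈ -0.88610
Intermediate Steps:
138/450 - 495/415 = 138*(1/450) - 495*1/415 = 23/75 - 99/83 = -5516/6225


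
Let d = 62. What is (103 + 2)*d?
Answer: 6510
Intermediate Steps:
(103 + 2)*d = (103 + 2)*62 = 105*62 = 6510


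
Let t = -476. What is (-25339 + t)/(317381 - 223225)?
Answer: -25815/94156 ≈ -0.27417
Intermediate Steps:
(-25339 + t)/(317381 - 223225) = (-25339 - 476)/(317381 - 223225) = -25815/94156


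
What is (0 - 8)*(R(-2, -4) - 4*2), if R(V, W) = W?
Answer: 96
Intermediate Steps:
(0 - 8)*(R(-2, -4) - 4*2) = (0 - 8)*(-4 - 4*2) = -8*(-4 - 8) = -8*(-12) = 96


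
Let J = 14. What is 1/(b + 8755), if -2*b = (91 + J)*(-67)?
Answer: 2/24545 ≈ 8.1483e-5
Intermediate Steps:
b = 7035/2 (b = -(91 + 14)*(-67)/2 = -105*(-67)/2 = -½*(-7035) = 7035/2 ≈ 3517.5)
1/(b + 8755) = 1/(7035/2 + 8755) = 1/(24545/2) = 2/24545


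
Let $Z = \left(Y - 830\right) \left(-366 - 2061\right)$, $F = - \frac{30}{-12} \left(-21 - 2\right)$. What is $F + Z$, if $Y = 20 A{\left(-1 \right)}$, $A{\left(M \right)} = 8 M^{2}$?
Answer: $\frac{3252065}{2} \approx 1.626 \cdot 10^{6}$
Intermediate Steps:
$Y = 160$ ($Y = 20 \cdot 8 \left(-1\right)^{2} = 20 \cdot 8 \cdot 1 = 20 \cdot 8 = 160$)
$F = - \frac{115}{2}$ ($F = \left(-30\right) \left(- \frac{1}{12}\right) \left(-23\right) = \frac{5}{2} \left(-23\right) = - \frac{115}{2} \approx -57.5$)
$Z = 1626090$ ($Z = \left(160 - 830\right) \left(-366 - 2061\right) = \left(-670\right) \left(-2427\right) = 1626090$)
$F + Z = - \frac{115}{2} + 1626090 = \frac{3252065}{2}$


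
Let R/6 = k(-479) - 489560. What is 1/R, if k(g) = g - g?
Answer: -1/2937360 ≈ -3.4044e-7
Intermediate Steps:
k(g) = 0
R = -2937360 (R = 6*(0 - 489560) = 6*(-489560) = -2937360)
1/R = 1/(-2937360) = -1/2937360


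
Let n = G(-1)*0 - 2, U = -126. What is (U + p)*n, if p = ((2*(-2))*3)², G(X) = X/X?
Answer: -36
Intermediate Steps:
G(X) = 1
p = 144 (p = (-4*3)² = (-12)² = 144)
n = -2 (n = 1*0 - 2 = 0 - 2 = -2)
(U + p)*n = (-126 + 144)*(-2) = 18*(-2) = -36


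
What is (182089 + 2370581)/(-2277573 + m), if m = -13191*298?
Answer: -850890/2069497 ≈ -0.41116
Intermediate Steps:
m = -3930918
(182089 + 2370581)/(-2277573 + m) = (182089 + 2370581)/(-2277573 - 3930918) = 2552670/(-6208491) = 2552670*(-1/6208491) = -850890/2069497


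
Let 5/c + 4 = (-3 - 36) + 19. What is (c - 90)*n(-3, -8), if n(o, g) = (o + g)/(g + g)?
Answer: -23815/384 ≈ -62.018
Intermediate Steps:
n(o, g) = (g + o)/(2*g) (n(o, g) = (g + o)/((2*g)) = (g + o)*(1/(2*g)) = (g + o)/(2*g))
c = -5/24 (c = 5/(-4 + ((-3 - 36) + 19)) = 5/(-4 + (-39 + 19)) = 5/(-4 - 20) = 5/(-24) = 5*(-1/24) = -5/24 ≈ -0.20833)
(c - 90)*n(-3, -8) = (-5/24 - 90)*((½)*(-8 - 3)/(-8)) = -2165*(-1)*(-11)/(48*8) = -2165/24*11/16 = -23815/384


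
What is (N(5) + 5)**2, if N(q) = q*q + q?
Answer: 1225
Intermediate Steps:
N(q) = q + q**2 (N(q) = q**2 + q = q + q**2)
(N(5) + 5)**2 = (5*(1 + 5) + 5)**2 = (5*6 + 5)**2 = (30 + 5)**2 = 35**2 = 1225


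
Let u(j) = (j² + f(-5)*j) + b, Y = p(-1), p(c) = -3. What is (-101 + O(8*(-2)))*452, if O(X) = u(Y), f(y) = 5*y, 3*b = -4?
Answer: -24860/3 ≈ -8286.7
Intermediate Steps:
b = -4/3 (b = (⅓)*(-4) = -4/3 ≈ -1.3333)
Y = -3
u(j) = -4/3 + j² - 25*j (u(j) = (j² + (5*(-5))*j) - 4/3 = (j² - 25*j) - 4/3 = -4/3 + j² - 25*j)
O(X) = 248/3 (O(X) = -4/3 + (-3)² - 25*(-3) = -4/3 + 9 + 75 = 248/3)
(-101 + O(8*(-2)))*452 = (-101 + 248/3)*452 = -55/3*452 = -24860/3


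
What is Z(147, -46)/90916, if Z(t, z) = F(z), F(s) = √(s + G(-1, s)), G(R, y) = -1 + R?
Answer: I*√3/22729 ≈ 7.6204e-5*I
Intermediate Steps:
F(s) = √(-2 + s) (F(s) = √(s + (-1 - 1)) = √(s - 2) = √(-2 + s))
Z(t, z) = √(-2 + z)
Z(147, -46)/90916 = √(-2 - 46)/90916 = √(-48)*(1/90916) = (4*I*√3)*(1/90916) = I*√3/22729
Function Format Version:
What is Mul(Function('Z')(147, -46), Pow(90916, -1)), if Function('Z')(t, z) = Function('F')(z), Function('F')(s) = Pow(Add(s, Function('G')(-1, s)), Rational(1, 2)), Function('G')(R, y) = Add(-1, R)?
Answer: Mul(Rational(1, 22729), I, Pow(3, Rational(1, 2))) ≈ Mul(7.6204e-5, I)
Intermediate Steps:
Function('F')(s) = Pow(Add(-2, s), Rational(1, 2)) (Function('F')(s) = Pow(Add(s, Add(-1, -1)), Rational(1, 2)) = Pow(Add(s, -2), Rational(1, 2)) = Pow(Add(-2, s), Rational(1, 2)))
Function('Z')(t, z) = Pow(Add(-2, z), Rational(1, 2))
Mul(Function('Z')(147, -46), Pow(90916, -1)) = Mul(Pow(Add(-2, -46), Rational(1, 2)), Pow(90916, -1)) = Mul(Pow(-48, Rational(1, 2)), Rational(1, 90916)) = Mul(Mul(4, I, Pow(3, Rational(1, 2))), Rational(1, 90916)) = Mul(Rational(1, 22729), I, Pow(3, Rational(1, 2)))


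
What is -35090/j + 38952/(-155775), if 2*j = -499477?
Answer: -258282988/2357758475 ≈ -0.10955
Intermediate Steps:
j = -499477/2 (j = (½)*(-499477) = -499477/2 ≈ -2.4974e+5)
-35090/j + 38952/(-155775) = -35090/(-499477/2) + 38952/(-155775) = -35090*(-2/499477) + 38952*(-1/155775) = 6380/45407 - 12984/51925 = -258282988/2357758475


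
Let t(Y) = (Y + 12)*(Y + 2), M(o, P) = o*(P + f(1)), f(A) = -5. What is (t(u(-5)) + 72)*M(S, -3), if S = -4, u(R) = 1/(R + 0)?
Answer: 74592/25 ≈ 2983.7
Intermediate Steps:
u(R) = 1/R
M(o, P) = o*(-5 + P) (M(o, P) = o*(P - 5) = o*(-5 + P))
t(Y) = (2 + Y)*(12 + Y) (t(Y) = (12 + Y)*(2 + Y) = (2 + Y)*(12 + Y))
(t(u(-5)) + 72)*M(S, -3) = ((24 + (1/(-5))² + 14/(-5)) + 72)*(-4*(-5 - 3)) = ((24 + (-⅕)² + 14*(-⅕)) + 72)*(-4*(-8)) = ((24 + 1/25 - 14/5) + 72)*32 = (531/25 + 72)*32 = (2331/25)*32 = 74592/25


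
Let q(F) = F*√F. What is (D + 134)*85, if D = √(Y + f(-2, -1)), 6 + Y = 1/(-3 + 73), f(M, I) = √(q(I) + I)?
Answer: 11390 + 17*√(-29330 + 4900*√(-1 - I))/14 ≈ 11410.0 - 200.87*I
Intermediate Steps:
q(F) = F^(3/2)
f(M, I) = √(I + I^(3/2)) (f(M, I) = √(I^(3/2) + I) = √(I + I^(3/2)))
Y = -419/70 (Y = -6 + 1/(-3 + 73) = -6 + 1/70 = -419/70 ≈ -5.9857)
D = √(-419/70 + √(-1 - I)) (D = √(-419/70 + √(-1 + (-1)^(3/2))) = √(-419/70 + √(-1 - I)) ≈ 0.23246 - 2.3632*I)
(D + 134)*85 = (√(-29330 + 4900*√(-1 - I))/70 + 134)*85 = (134 + √(-29330 + 4900*√(-1 - I))/70)*85 = 11390 + 17*√(-29330 + 4900*√(-1 - I))/14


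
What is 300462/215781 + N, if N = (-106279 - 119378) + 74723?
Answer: -10856129664/71927 ≈ -1.5093e+5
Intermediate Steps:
N = -150934 (N = -225657 + 74723 = -150934)
300462/215781 + N = 300462/215781 - 150934 = 300462*(1/215781) - 150934 = 100154/71927 - 150934 = -10856129664/71927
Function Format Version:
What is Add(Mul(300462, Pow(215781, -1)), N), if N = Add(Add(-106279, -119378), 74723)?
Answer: Rational(-10856129664, 71927) ≈ -1.5093e+5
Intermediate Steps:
N = -150934 (N = Add(-225657, 74723) = -150934)
Add(Mul(300462, Pow(215781, -1)), N) = Add(Mul(300462, Pow(215781, -1)), -150934) = Add(Mul(300462, Rational(1, 215781)), -150934) = Add(Rational(100154, 71927), -150934) = Rational(-10856129664, 71927)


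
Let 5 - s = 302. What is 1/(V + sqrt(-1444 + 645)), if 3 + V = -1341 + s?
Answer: -1641/2693680 - I*sqrt(799)/2693680 ≈ -0.0006092 - 1.0494e-5*I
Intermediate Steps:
s = -297 (s = 5 - 1*302 = 5 - 302 = -297)
V = -1641 (V = -3 + (-1341 - 297) = -3 - 1638 = -1641)
1/(V + sqrt(-1444 + 645)) = 1/(-1641 + sqrt(-1444 + 645)) = 1/(-1641 + sqrt(-799)) = 1/(-1641 + I*sqrt(799))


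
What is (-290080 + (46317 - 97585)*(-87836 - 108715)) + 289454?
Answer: 10076776042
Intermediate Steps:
(-290080 + (46317 - 97585)*(-87836 - 108715)) + 289454 = (-290080 - 51268*(-196551)) + 289454 = (-290080 + 10076776668) + 289454 = 10076486588 + 289454 = 10076776042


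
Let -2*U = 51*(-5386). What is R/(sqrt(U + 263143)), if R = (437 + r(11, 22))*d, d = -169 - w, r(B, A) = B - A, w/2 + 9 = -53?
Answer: -9585*sqrt(400486)/200243 ≈ -30.292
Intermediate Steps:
w = -124 (w = -18 + 2*(-53) = -18 - 106 = -124)
U = 137343 (U = -51*(-5386)/2 = -1/2*(-274686) = 137343)
d = -45 (d = -169 - 1*(-124) = -169 + 124 = -45)
R = -19170 (R = (437 + (11 - 1*22))*(-45) = (437 + (11 - 22))*(-45) = (437 - 11)*(-45) = 426*(-45) = -19170)
R/(sqrt(U + 263143)) = -19170/sqrt(137343 + 263143) = -19170*sqrt(400486)/400486 = -9585*sqrt(400486)/200243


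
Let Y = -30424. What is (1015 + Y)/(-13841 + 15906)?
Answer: -29409/2065 ≈ -14.242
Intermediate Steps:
(1015 + Y)/(-13841 + 15906) = (1015 - 30424)/(-13841 + 15906) = -29409/2065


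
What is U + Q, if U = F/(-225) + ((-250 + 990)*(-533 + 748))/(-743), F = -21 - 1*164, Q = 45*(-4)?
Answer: -13150309/33435 ≈ -393.31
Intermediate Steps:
Q = -180
F = -185 (F = -21 - 164 = -185)
U = -7132009/33435 (U = -185/(-225) + ((-250 + 990)*(-533 + 748))/(-743) = -185*(-1/225) + (740*215)*(-1/743) = 37/45 + 159100*(-1/743) = 37/45 - 159100/743 = -7132009/33435 ≈ -213.31)
U + Q = -7132009/33435 - 180 = -13150309/33435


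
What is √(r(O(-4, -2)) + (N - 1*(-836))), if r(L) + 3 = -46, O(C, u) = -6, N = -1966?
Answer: 3*I*√131 ≈ 34.337*I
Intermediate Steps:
r(L) = -49 (r(L) = -3 - 46 = -49)
√(r(O(-4, -2)) + (N - 1*(-836))) = √(-49 + (-1966 - 1*(-836))) = √(-49 + (-1966 + 836)) = √(-49 - 1130) = √(-1179) = 3*I*√131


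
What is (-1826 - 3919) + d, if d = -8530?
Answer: -14275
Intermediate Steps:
(-1826 - 3919) + d = (-1826 - 3919) - 8530 = -5745 - 8530 = -14275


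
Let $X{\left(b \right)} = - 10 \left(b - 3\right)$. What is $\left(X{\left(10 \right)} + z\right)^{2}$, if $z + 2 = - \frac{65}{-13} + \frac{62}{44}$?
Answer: $\frac{2082249}{484} \approx 4302.2$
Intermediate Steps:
$X{\left(b \right)} = 30 - 10 b$ ($X{\left(b \right)} = - 10 \left(-3 + b\right) = 30 - 10 b$)
$z = \frac{97}{22}$ ($z = -2 + \left(- \frac{65}{-13} + \frac{62}{44}\right) = -2 + \left(\left(-65\right) \left(- \frac{1}{13}\right) + 62 \cdot \frac{1}{44}\right) = -2 + \left(5 + \frac{31}{22}\right) = -2 + \frac{141}{22} = \frac{97}{22} \approx 4.4091$)
$\left(X{\left(10 \right)} + z\right)^{2} = \left(\left(30 - 100\right) + \frac{97}{22}\right)^{2} = \left(-70 + \frac{97}{22}\right)^{2} = \left(- \frac{1443}{22}\right)^{2} = \frac{2082249}{484}$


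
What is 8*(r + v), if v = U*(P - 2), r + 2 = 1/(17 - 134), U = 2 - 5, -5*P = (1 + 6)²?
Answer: 156272/585 ≈ 267.13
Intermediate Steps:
P = -49/5 (P = -(1 + 6)²/5 = -⅕*7² = -⅕*49 = -49/5 ≈ -9.8000)
U = -3
r = -235/117 (r = -2 + 1/(17 - 134) = -2 + 1/(-117) = -2 - 1/117 = -235/117 ≈ -2.0085)
v = 177/5 (v = -3*(-49/5 - 2) = -3*(-59/5) = 177/5 ≈ 35.400)
8*(r + v) = 8*(-235/117 + 177/5) = 8*(19534/585) = 156272/585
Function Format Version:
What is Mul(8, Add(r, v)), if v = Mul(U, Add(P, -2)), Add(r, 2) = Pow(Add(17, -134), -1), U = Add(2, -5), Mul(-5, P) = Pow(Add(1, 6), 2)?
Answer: Rational(156272, 585) ≈ 267.13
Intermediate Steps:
P = Rational(-49, 5) (P = Mul(Rational(-1, 5), Pow(Add(1, 6), 2)) = Mul(Rational(-1, 5), Pow(7, 2)) = Mul(Rational(-1, 5), 49) = Rational(-49, 5) ≈ -9.8000)
U = -3
r = Rational(-235, 117) (r = Add(-2, Pow(Add(17, -134), -1)) = Add(-2, Pow(-117, -1)) = Add(-2, Rational(-1, 117)) = Rational(-235, 117) ≈ -2.0085)
v = Rational(177, 5) (v = Mul(-3, Add(Rational(-49, 5), -2)) = Mul(-3, Rational(-59, 5)) = Rational(177, 5) ≈ 35.400)
Mul(8, Add(r, v)) = Mul(8, Add(Rational(-235, 117), Rational(177, 5))) = Mul(8, Rational(19534, 585)) = Rational(156272, 585)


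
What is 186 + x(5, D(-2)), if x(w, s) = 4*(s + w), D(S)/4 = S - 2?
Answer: 142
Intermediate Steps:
D(S) = -8 + 4*S (D(S) = 4*(S - 2) = 4*(-2 + S) = -8 + 4*S)
x(w, s) = 4*s + 4*w
186 + x(5, D(-2)) = 186 + (4*(-8 + 4*(-2)) + 4*5) = 186 + (4*(-8 - 8) + 20) = 186 + (4*(-16) + 20) = 186 + (-64 + 20) = 186 - 44 = 142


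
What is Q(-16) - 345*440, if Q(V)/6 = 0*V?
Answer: -151800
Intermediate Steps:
Q(V) = 0 (Q(V) = 6*(0*V) = 6*0 = 0)
Q(-16) - 345*440 = 0 - 345*440 = 0 - 151800 = -151800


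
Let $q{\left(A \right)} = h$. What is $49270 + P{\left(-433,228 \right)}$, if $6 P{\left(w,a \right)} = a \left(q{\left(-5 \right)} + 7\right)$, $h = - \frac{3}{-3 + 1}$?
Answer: $49593$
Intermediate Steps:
$h = \frac{3}{2}$ ($h = - \frac{3}{-2} = \left(-3\right) \left(- \frac{1}{2}\right) = \frac{3}{2} \approx 1.5$)
$q{\left(A \right)} = \frac{3}{2}$
$P{\left(w,a \right)} = \frac{17 a}{12}$ ($P{\left(w,a \right)} = \frac{a \left(\frac{3}{2} + 7\right)}{6} = \frac{a \frac{17}{2}}{6} = \frac{\frac{17}{2} a}{6} = \frac{17 a}{12}$)
$49270 + P{\left(-433,228 \right)} = 49270 + \frac{17}{12} \cdot 228 = 49270 + 323 = 49593$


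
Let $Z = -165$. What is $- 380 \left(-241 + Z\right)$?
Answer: $154280$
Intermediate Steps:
$- 380 \left(-241 + Z\right) = - 380 \left(-241 - 165\right) = \left(-380\right) \left(-406\right) = 154280$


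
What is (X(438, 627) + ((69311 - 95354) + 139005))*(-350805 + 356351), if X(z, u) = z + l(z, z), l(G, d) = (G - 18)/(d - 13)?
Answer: 53458359864/85 ≈ 6.2892e+8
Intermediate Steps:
l(G, d) = (-18 + G)/(-13 + d)
X(z, u) = z + (-18 + z)/(-13 + z)
(X(438, 627) + ((69311 - 95354) + 139005))*(-350805 + 356351) = ((-18 + 438 + 438*(-13 + 438))/(-13 + 438) + ((69311 - 95354) + 139005))*(-350805 + 356351) = ((-18 + 438 + 438*425)/425 + (-26043 + 139005))*5546 = ((-18 + 438 + 186150)/425 + 112962)*5546 = ((1/425)*186570 + 112962)*5546 = (37314/85 + 112962)*5546 = (9639084/85)*5546 = 53458359864/85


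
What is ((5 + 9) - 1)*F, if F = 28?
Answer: 364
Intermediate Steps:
((5 + 9) - 1)*F = ((5 + 9) - 1)*28 = (14 - 1)*28 = 13*28 = 364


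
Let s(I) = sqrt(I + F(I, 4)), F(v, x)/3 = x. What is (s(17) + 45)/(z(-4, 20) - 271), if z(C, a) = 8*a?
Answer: -15/37 - sqrt(29)/111 ≈ -0.45392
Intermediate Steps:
F(v, x) = 3*x
s(I) = sqrt(12 + I) (s(I) = sqrt(I + 3*4) = sqrt(I + 12) = sqrt(12 + I))
(s(17) + 45)/(z(-4, 20) - 271) = (sqrt(12 + 17) + 45)/(8*20 - 271) = (sqrt(29) + 45)/(160 - 271) = (45 + sqrt(29))/(-111) = (45 + sqrt(29))*(-1/111) = -15/37 - sqrt(29)/111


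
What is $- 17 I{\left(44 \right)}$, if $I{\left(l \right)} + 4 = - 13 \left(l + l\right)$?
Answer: $19516$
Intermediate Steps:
$I{\left(l \right)} = -4 - 26 l$ ($I{\left(l \right)} = -4 - 13 \left(l + l\right) = -4 - 13 \cdot 2 l = -4 - 26 l$)
$- 17 I{\left(44 \right)} = - 17 \left(-4 - 1144\right) = \left(-17\right) \left(-1148\right) = 19516$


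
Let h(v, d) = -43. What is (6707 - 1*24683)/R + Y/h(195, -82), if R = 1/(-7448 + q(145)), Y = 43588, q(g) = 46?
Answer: 5721465548/43 ≈ 1.3306e+8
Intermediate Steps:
R = -1/7402 (R = 1/(-7448 + 46) = 1/(-7402) = -1/7402 ≈ -0.00013510)
(6707 - 1*24683)/R + Y/h(195, -82) = (6707 - 1*24683)/(-1/7402) + 43588/(-43) = (6707 - 24683)*(-7402) + 43588*(-1/43) = -17976*(-7402) - 43588/43 = 133058352 - 43588/43 = 5721465548/43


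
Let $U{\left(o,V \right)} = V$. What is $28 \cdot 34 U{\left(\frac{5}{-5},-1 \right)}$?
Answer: $-952$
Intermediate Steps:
$28 \cdot 34 U{\left(\frac{5}{-5},-1 \right)} = 28 \cdot 34 \left(-1\right) = 952 \left(-1\right) = -952$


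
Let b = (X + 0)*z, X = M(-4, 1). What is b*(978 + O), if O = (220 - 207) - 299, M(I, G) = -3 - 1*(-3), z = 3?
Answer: 0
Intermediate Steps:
M(I, G) = 0 (M(I, G) = -3 + 3 = 0)
O = -286 (O = 13 - 299 = -286)
X = 0
b = 0 (b = (0 + 0)*3 = 0*3 = 0)
b*(978 + O) = 0*(978 - 286) = 0*692 = 0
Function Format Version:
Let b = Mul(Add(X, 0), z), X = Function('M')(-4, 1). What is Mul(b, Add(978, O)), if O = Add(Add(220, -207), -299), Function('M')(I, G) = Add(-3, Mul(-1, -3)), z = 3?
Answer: 0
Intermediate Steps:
Function('M')(I, G) = 0 (Function('M')(I, G) = Add(-3, 3) = 0)
O = -286 (O = Add(13, -299) = -286)
X = 0
b = 0 (b = Mul(Add(0, 0), 3) = Mul(0, 3) = 0)
Mul(b, Add(978, O)) = Mul(0, Add(978, -286)) = Mul(0, 692) = 0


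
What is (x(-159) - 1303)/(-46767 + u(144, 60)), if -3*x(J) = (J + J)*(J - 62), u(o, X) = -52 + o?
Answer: 24729/46675 ≈ 0.52981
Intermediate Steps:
x(J) = -2*J*(-62 + J)/3 (x(J) = -(J + J)*(J - 62)/3 = -2*J*(-62 + J)/3)
(x(-159) - 1303)/(-46767 + u(144, 60)) = ((⅔)*(-159)*(62 - 1*(-159)) - 1303)/(-46767 + (-52 + 144)) = ((⅔)*(-159)*(62 + 159) - 1303)/(-46767 + 92) = ((⅔)*(-159)*221 - 1303)/(-46675) = (-23426 - 1303)*(-1/46675) = -24729*(-1/46675) = 24729/46675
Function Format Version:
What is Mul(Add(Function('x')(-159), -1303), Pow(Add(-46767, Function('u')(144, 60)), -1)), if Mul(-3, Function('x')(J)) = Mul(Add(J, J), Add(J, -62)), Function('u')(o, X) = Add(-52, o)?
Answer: Rational(24729, 46675) ≈ 0.52981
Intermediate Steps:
Function('x')(J) = Mul(Rational(-2, 3), J, Add(-62, J)) (Function('x')(J) = Mul(Rational(-1, 3), Mul(Add(J, J), Add(J, -62))) = Mul(Rational(-1, 3), Mul(Mul(2, J), Add(-62, J))) = Mul(Rational(-1, 3), Mul(2, J, Add(-62, J))) = Mul(Rational(-2, 3), J, Add(-62, J)))
Mul(Add(Function('x')(-159), -1303), Pow(Add(-46767, Function('u')(144, 60)), -1)) = Mul(Add(Mul(Rational(2, 3), -159, Add(62, Mul(-1, -159))), -1303), Pow(Add(-46767, Add(-52, 144)), -1)) = Mul(Add(Mul(Rational(2, 3), -159, Add(62, 159)), -1303), Pow(Add(-46767, 92), -1)) = Mul(Add(Mul(Rational(2, 3), -159, 221), -1303), Pow(-46675, -1)) = Mul(Add(-23426, -1303), Rational(-1, 46675)) = Mul(-24729, Rational(-1, 46675)) = Rational(24729, 46675)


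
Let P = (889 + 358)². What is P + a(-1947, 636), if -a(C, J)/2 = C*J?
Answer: 4031593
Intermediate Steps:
a(C, J) = -2*C*J
P = 1555009 (P = 1247² = 1555009)
P + a(-1947, 636) = 1555009 - 2*(-1947)*636 = 1555009 + 2476584 = 4031593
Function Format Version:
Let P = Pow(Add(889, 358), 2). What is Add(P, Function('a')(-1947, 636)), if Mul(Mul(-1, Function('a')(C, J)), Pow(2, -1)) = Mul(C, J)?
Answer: 4031593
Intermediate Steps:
Function('a')(C, J) = Mul(-2, C, J) (Function('a')(C, J) = Mul(-2, Mul(C, J)) = Mul(-2, C, J))
P = 1555009 (P = Pow(1247, 2) = 1555009)
Add(P, Function('a')(-1947, 636)) = Add(1555009, Mul(-2, -1947, 636)) = Add(1555009, 2476584) = 4031593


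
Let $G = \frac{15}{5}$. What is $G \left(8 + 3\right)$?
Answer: $33$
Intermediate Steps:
$G = 3$ ($G = 15 \cdot \frac{1}{5} = 3$)
$G \left(8 + 3\right) = 3 \left(8 + 3\right) = 3 \cdot 11 = 33$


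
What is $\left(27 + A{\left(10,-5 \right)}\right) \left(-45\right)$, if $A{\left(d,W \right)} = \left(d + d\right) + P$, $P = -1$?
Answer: $-2070$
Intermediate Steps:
$A{\left(d,W \right)} = -1 + 2 d$ ($A{\left(d,W \right)} = \left(d + d\right) - 1 = 2 d - 1 = -1 + 2 d$)
$\left(27 + A{\left(10,-5 \right)}\right) \left(-45\right) = \left(27 + \left(-1 + 2 \cdot 10\right)\right) \left(-45\right) = \left(27 + \left(-1 + 20\right)\right) \left(-45\right) = \left(27 + 19\right) \left(-45\right) = 46 \left(-45\right) = -2070$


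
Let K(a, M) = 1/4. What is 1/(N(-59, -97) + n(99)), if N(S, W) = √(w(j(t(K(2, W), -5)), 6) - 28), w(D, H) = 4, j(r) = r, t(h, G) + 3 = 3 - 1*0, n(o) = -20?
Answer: -5/106 - I*√6/212 ≈ -0.04717 - 0.011554*I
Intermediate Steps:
K(a, M) = ¼
t(h, G) = 0 (t(h, G) = -3 + (3 - 1*0) = -3 + (3 + 0) = -3 + 3 = 0)
N(S, W) = 2*I*√6 (N(S, W) = √(4 - 28) = √(-24) = 2*I*√6)
1/(N(-59, -97) + n(99)) = 1/(2*I*√6 - 20) = 1/(-20 + 2*I*√6)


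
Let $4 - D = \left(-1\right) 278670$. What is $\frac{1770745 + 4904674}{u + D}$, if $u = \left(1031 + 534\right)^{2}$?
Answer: $\frac{6675419}{2727899} \approx 2.4471$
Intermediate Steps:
$u = 2449225$ ($u = 1565^{2} = 2449225$)
$D = 278674$ ($D = 4 - \left(-1\right) 278670 = 4 - -278670 = 4 + 278670 = 278674$)
$\frac{1770745 + 4904674}{u + D} = \frac{1770745 + 4904674}{2449225 + 278674} = \frac{6675419}{2727899}$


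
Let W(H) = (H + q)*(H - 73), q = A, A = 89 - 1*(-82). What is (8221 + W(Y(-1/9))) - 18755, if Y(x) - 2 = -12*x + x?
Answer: -1837958/81 ≈ -22691.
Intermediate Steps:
A = 171 (A = 89 + 82 = 171)
q = 171
Y(x) = 2 - 11*x (Y(x) = 2 + (-12*x + x) = 2 - 11*x)
W(H) = (-73 + H)*(171 + H) (W(H) = (H + 171)*(H - 73) = (171 + H)*(-73 + H) = (-73 + H)*(171 + H))
(8221 + W(Y(-1/9))) - 18755 = (8221 + (-12483 + (2 - (-11)/9)² + 98*(2 - (-11)/9))) - 18755 = (8221 + (-12483 + (2 - 11*(-⅑))² + 98*(2 - 11*(-⅑)))) - 18755 = (8221 + (-12483 + (2 + 11/9)² + 98*(2 + 11/9))) - 18755 = (8221 + (-12483 + (29/9)² + 98*(29/9))) - 18755 = (8221 + (-12483 + 841/81 + 2842/9)) - 18755 = (8221 - 984704/81) - 18755 = -318803/81 - 18755 = -1837958/81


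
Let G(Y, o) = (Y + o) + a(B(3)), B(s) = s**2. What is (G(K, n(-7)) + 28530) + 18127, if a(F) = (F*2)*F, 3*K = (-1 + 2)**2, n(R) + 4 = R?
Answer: 140425/3 ≈ 46808.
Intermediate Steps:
n(R) = -4 + R
K = 1/3 (K = (-1 + 2)**2/3 = (1/3)*1**2 = (1/3)*1 = 1/3 ≈ 0.33333)
a(F) = 2*F**2 (a(F) = (2*F)*F = 2*F**2)
G(Y, o) = 162 + Y + o (G(Y, o) = (Y + o) + 2*(3**2)**2 = (Y + o) + 2*9**2 = (Y + o) + 2*81 = (Y + o) + 162 = 162 + Y + o)
(G(K, n(-7)) + 28530) + 18127 = ((162 + 1/3 + (-4 - 7)) + 28530) + 18127 = ((162 + 1/3 - 11) + 28530) + 18127 = (454/3 + 28530) + 18127 = 86044/3 + 18127 = 140425/3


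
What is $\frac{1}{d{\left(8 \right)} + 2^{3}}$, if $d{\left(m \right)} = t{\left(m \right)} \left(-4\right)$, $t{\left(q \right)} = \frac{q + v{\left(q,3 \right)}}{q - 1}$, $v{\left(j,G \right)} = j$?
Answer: $- \frac{7}{8} \approx -0.875$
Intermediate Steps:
$t{\left(q \right)} = \frac{2 q}{-1 + q}$ ($t{\left(q \right)} = \frac{q + q}{q - 1} = \frac{2 q}{-1 + q}$)
$d{\left(m \right)} = - \frac{8 m}{-1 + m}$ ($d{\left(m \right)} = \frac{2 m}{-1 + m} \left(-4\right) = - \frac{8 m}{-1 + m}$)
$\frac{1}{d{\left(8 \right)} + 2^{3}} = \frac{1}{\left(-8\right) 8 \frac{1}{-1 + 8} + 2^{3}} = \frac{1}{\left(-8\right) 8 \cdot \frac{1}{7} + 8} = \frac{1}{- \frac{64}{7} + 8} = \frac{1}{- \frac{8}{7}} = - \frac{7}{8}$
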